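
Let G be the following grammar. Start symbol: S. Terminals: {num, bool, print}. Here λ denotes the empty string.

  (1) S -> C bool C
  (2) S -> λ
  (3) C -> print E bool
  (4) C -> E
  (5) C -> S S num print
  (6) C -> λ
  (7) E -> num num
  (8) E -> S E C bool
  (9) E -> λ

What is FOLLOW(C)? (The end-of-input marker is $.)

FIRST(S) = {λ, bool, num, print}  (via C bool C)
FIRST(C) = {λ, bool, num, print}  (via E, S S num print)
FIRST(E) = {λ, bool, num, print}  (via S E C bool)
FOLLOW(S) includes $ since S is the start symbol.
FOLLOW(S): in C->S S num print (occurrence 1), S is followed by S num print with FIRST {bool, num, print}; in C->S S num print (occurrence 2), S is followed by num print with FIRST {num}; in E->S E C bool, S is followed by E C bool with FIRST {bool, num, print}. Thus FOLLOW(S) = {$, bool, num, print}.
FOLLOW(C): in S->C bool C (occurrence 1), C is followed by bool C with FIRST {bool}; in S->C bool C (occurrence 2), the suffix after C is empty, so FOLLOW(C) ⊇ FOLLOW(S) = {$, bool, num, print}; in E->S E C bool, C is followed by bool with FIRST {bool}. Thus FOLLOW(C) = {$, bool, num, print}.
FOLLOW(E): in C->print E bool, E is followed by bool with FIRST {bool}; in C->E, the suffix after E is empty, so FOLLOW(E) ⊇ FOLLOW(C) = {$, bool, num, print}; in E->S E C bool, E is followed by C bool with FIRST {bool, num, print}. Thus FOLLOW(E) = {$, bool, num, print}.

{$, bool, num, print}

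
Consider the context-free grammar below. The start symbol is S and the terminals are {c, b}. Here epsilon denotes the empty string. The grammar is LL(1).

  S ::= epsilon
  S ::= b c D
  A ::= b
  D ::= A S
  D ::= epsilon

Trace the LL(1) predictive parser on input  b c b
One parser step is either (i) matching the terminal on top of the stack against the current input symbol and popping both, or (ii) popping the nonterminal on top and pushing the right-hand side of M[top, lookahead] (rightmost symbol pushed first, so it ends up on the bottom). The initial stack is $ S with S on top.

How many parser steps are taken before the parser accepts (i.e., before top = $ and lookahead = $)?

step 1: stack=$ S  input=b c b $  — expand S ::= b c D
step 2: stack=$ D c b  input=b c b $  — match b
step 3: stack=$ D c  input=c b $  — match c
step 4: stack=$ D  input=b $  — expand D ::= A S
step 5: stack=$ S A  input=b $  — expand A ::= b
step 6: stack=$ S b  input=b $  — match b
step 7: stack=$ S  input=$  — expand S ::= epsilon
Accept reached after 7 steps.

7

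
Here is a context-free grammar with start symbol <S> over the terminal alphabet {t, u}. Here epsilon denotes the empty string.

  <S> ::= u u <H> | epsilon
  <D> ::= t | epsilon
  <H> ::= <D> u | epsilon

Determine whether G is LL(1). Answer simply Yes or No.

FIRST(<S>) = {epsilon, u}
FIRST(<D>) = {epsilon, t}
FIRST(<H>) = {epsilon, t, u}
FOLLOW(<S>) = {$}
FOLLOW(<D>) = {u}
FOLLOW(<H>) = {$}
Each cell of M receives at most one production.

Yes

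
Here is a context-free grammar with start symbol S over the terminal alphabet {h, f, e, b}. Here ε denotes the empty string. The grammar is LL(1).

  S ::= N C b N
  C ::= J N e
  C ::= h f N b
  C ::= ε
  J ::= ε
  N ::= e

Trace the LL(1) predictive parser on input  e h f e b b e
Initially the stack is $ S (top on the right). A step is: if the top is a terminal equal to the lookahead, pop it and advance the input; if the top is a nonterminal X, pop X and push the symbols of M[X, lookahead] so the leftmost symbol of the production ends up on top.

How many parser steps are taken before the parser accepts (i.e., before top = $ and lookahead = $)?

step 1: stack=$ S  input=e h f e b b e $  — expand S ::= N C b N
step 2: stack=$ N b C N  input=e h f e b b e $  — expand N ::= e
step 3: stack=$ N b C e  input=e h f e b b e $  — match e
step 4: stack=$ N b C  input=h f e b b e $  — expand C ::= h f N b
step 5: stack=$ N b b N f h  input=h f e b b e $  — match h
step 6: stack=$ N b b N f  input=f e b b e $  — match f
step 7: stack=$ N b b N  input=e b b e $  — expand N ::= e
step 8: stack=$ N b b e  input=e b b e $  — match e
step 9: stack=$ N b b  input=b b e $  — match b
step 10: stack=$ N b  input=b e $  — match b
step 11: stack=$ N  input=e $  — expand N ::= e
step 12: stack=$ e  input=e $  — match e
Accept reached after 12 steps.

12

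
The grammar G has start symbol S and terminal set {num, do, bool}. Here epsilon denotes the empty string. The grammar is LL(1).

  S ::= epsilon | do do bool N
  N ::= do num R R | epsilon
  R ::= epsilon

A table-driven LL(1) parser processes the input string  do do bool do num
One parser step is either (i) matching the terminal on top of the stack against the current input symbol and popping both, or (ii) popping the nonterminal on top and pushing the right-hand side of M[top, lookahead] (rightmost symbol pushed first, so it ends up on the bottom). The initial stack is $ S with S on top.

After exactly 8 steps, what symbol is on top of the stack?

R

step 1: stack=$ S  input=do do bool do num $  — expand S ::= do do bool N
step 2: stack=$ N bool do do  input=do do bool do num $  — match do
step 3: stack=$ N bool do  input=do bool do num $  — match do
step 4: stack=$ N bool  input=bool do num $  — match bool
step 5: stack=$ N  input=do num $  — expand N ::= do num R R
step 6: stack=$ R R num do  input=do num $  — match do
step 7: stack=$ R R num  input=num $  — match num
step 8: stack=$ R R  input=$  — expand R ::= epsilon
Stack after step 8: $ R (top = R).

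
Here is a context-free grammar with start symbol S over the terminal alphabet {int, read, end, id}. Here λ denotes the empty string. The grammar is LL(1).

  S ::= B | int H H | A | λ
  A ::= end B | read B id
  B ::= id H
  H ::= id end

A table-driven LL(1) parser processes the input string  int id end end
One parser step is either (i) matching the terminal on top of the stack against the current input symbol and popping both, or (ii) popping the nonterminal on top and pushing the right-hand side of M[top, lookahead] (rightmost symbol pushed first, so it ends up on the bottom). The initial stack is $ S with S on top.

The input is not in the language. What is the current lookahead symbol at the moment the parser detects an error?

step 1: stack=$ S  input=int id end end $  — expand S ::= int H H
step 2: stack=$ H H int  input=int id end end $  — match int
step 3: stack=$ H H  input=id end end $  — expand H ::= id end
step 4: stack=$ H end id  input=id end end $  — match id
step 5: stack=$ H end  input=end end $  — match end
step 6: stack=$ H  input=end $  — error: M[H, end] is empty

end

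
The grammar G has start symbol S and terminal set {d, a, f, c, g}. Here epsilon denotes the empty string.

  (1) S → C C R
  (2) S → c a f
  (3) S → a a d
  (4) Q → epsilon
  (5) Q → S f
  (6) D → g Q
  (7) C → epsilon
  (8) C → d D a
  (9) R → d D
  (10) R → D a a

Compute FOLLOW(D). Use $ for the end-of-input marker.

{$, a, f}

FIRST(D): from D→g Q we get {g}. So FIRST(D) = {g}.
FIRST(C): from C→epsilon we get {epsilon}; from C→d D a we get {d}. So FIRST(C) = {epsilon, d}.
FIRST(R): from R→d D we get {d}; from R→D a a we get {g}. So FIRST(R) = {d, g}.
FIRST(S): from S→C C R we get {d, g}; from S→c a f we get {c}; from S→a a d we get {a}. So FIRST(S) = {a, c, d, g}.
FIRST(Q): from Q→epsilon we get {epsilon}; from Q→S f we get {a, c, d, g}. So FIRST(Q) = {epsilon, a, c, d, g}.
FOLLOW(S) includes $ since S is the start symbol.
FOLLOW(S): in Q→S f, S is followed by f with FIRST {f}. Thus FOLLOW(S) = {$, f}.
FOLLOW(C): in S→C C R (occurrence 1), C is followed by C R with FIRST {d, g}; in S→C C R (occurrence 2), C is followed by R with FIRST {d, g}. Thus FOLLOW(C) = {d, g}.
FOLLOW(R): in S→C C R, the suffix after R is empty, so FOLLOW(R) ⊇ FOLLOW(S) = {$, f}. Thus FOLLOW(R) = {$, f}.
FOLLOW(D): in C→d D a, D is followed by a with FIRST {a}; in R→d D, the suffix after D is empty, so FOLLOW(D) ⊇ FOLLOW(R) = {$, f}; in R→D a a, D is followed by a a with FIRST {a}. Thus FOLLOW(D) = {$, a, f}.
FOLLOW(Q): in D→g Q, the suffix after Q is empty, so FOLLOW(Q) ⊇ FOLLOW(D) = {$, a, f}. Thus FOLLOW(Q) = {$, a, f}.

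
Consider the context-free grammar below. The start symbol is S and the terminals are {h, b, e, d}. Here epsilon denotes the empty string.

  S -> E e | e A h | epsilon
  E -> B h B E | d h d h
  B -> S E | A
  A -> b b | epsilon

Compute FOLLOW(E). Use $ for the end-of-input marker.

FIRST(A) = {epsilon, b}
FIRST(S) = {epsilon, b, d, e, h}  (via E e)
FIRST(E) = {b, d, e, h}  (via B h B E)
FIRST(B) = {epsilon, b, d, e, h}  (via S E, A)
FOLLOW(S) includes $ since S is the start symbol.
FOLLOW(S): in B->S E, S is followed by E with FIRST {b, d, e, h}. Thus FOLLOW(S) = {$, b, d, e, h}.
FOLLOW(B): in E->B h B E (occurrence 1), B is followed by h B E with FIRST {h}; in E->B h B E (occurrence 2), B is followed by E with FIRST {b, d, e, h}. Thus FOLLOW(B) = {b, d, e, h}.
FOLLOW(E): in S->E e, E is followed by e with FIRST {e}; in E->B h B E, the suffix after E is empty (adds nothing new); in B->S E, the suffix after E is empty, so FOLLOW(E) ⊇ FOLLOW(B) = {b, d, e, h}. Thus FOLLOW(E) = {b, d, e, h}.
FOLLOW(A): in S->e A h, A is followed by h with FIRST {h}; in B->A, the suffix after A is empty, so FOLLOW(A) ⊇ FOLLOW(B) = {b, d, e, h}. Thus FOLLOW(A) = {b, d, e, h}.

{b, d, e, h}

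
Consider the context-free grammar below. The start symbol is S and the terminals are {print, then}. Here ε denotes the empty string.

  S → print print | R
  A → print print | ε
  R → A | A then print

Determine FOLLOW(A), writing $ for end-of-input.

FIRST(A): from A→print print we get {print}; from A→ε we get {ε}. So FIRST(A) = {ε, print}.
FIRST(R): from R→A we get {ε, print}; from R→A then print we get {print, then}. So FIRST(R) = {ε, print, then}.
FIRST(S): from S→print print we get {print}; from S→R we get {ε, print, then}. So FIRST(S) = {ε, print, then}.
FOLLOW(S) includes $ since S is the start symbol.
FOLLOW(S): S appears on no right-hand side. Thus FOLLOW(S) = {$}.
FOLLOW(R): in S→R, the suffix after R is empty, so FOLLOW(R) ⊇ FOLLOW(S) = {$}. Thus FOLLOW(R) = {$}.
FOLLOW(A): in R→A, the suffix after A is empty, so FOLLOW(A) ⊇ FOLLOW(R) = {$}; in R→A then print, A is followed by then print with FIRST {then}. Thus FOLLOW(A) = {$, then}.

{$, then}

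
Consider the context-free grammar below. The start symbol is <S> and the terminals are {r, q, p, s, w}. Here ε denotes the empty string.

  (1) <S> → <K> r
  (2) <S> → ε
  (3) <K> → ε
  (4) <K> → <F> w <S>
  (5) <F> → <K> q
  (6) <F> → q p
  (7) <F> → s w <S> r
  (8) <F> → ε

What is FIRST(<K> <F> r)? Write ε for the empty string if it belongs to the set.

FIRST(<S>) = {ε, q, r, s, w}  (via <K> r)
FIRST(<K>) = {ε, q, s, w}  (via <F> w <S>)
FIRST(<F>) = {ε, q, s, w}  (via <K> q)
FIRST(<K> <F> r): take FIRST of each symbol in turn, carrying on past any symbol whose FIRST contains ε; result {q, r, s, w}.

{q, r, s, w}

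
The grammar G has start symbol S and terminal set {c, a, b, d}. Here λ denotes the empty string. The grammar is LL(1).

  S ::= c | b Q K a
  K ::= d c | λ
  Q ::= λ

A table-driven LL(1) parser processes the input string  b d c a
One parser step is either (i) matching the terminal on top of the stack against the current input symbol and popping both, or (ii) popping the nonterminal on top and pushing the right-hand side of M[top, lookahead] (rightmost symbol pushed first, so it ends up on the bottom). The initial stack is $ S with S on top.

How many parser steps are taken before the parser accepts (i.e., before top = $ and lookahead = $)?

     Stack      Input      Action
  1  $ S        b d c a $  expand S ::= b Q K a
  2  $ a K Q b  b d c a $  match b
  3  $ a K Q    d c a $    expand Q ::= λ
  4  $ a K      d c a $    expand K ::= d c
  5  $ a c d    d c a $    match d
  6  $ a c      c a $      match c
  7  $ a        a $        match a
Accept reached after 7 steps.

7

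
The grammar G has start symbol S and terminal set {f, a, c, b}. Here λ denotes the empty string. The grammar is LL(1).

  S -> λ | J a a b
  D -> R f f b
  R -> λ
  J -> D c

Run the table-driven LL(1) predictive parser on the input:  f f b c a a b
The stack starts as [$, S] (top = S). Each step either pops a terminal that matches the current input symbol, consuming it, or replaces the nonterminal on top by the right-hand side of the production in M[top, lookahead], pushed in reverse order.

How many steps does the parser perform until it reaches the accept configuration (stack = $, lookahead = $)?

      Stack              Input            Action
   1  $ S                f f b c a a b $  expand S -> J a a b
   2  $ b a a J          f f b c a a b $  expand J -> D c
   3  $ b a a c D        f f b c a a b $  expand D -> R f f b
   4  $ b a a c b f f R  f f b c a a b $  expand R -> λ
   5  $ b a a c b f f    f f b c a a b $  match f
   6  $ b a a c b f      f b c a a b $    match f
   7  $ b a a c b        b c a a b $      match b
   8  $ b a a c          c a a b $        match c
   9  $ b a a            a a b $          match a
  10  $ b a              a b $            match a
  11  $ b                b $              match b
Accept reached after 11 steps.

11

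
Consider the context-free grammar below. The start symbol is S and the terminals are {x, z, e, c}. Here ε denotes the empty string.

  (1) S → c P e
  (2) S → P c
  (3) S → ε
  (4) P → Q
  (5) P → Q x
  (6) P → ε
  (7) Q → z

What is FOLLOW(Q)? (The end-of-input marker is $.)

FIRST(Q) = {z}
FIRST(P) = {ε, z}  (via Q, Q x)
FIRST(S) = {ε, c, z}  (via P c)
FOLLOW(S) includes $ since S is the start symbol.
FOLLOW(S): S appears on no right-hand side. Thus FOLLOW(S) = {$}.
FOLLOW(P): in S→c P e, P is followed by e with FIRST {e}; in S→P c, P is followed by c with FIRST {c}. Thus FOLLOW(P) = {c, e}.
FOLLOW(Q): in P→Q, the suffix after Q is empty, so FOLLOW(Q) ⊇ FOLLOW(P) = {c, e}; in P→Q x, Q is followed by x with FIRST {x}. Thus FOLLOW(Q) = {c, e, x}.

{c, e, x}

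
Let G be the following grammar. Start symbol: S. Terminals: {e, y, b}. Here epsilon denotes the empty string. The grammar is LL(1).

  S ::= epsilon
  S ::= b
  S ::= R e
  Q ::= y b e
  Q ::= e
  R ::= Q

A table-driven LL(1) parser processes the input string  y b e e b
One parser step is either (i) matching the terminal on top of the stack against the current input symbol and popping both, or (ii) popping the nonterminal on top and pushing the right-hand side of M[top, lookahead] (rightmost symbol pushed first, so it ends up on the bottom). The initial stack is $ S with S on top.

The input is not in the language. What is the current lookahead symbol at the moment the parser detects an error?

b

step 1: stack=$ S  input=y b e e b $  — expand S ::= R e
step 2: stack=$ e R  input=y b e e b $  — expand R ::= Q
step 3: stack=$ e Q  input=y b e e b $  — expand Q ::= y b e
step 4: stack=$ e e b y  input=y b e e b $  — match y
step 5: stack=$ e e b  input=b e e b $  — match b
step 6: stack=$ e e  input=e e b $  — match e
step 7: stack=$ e  input=e b $  — match e
step 8: stack=$  input=b $  — error: stack empty but input remains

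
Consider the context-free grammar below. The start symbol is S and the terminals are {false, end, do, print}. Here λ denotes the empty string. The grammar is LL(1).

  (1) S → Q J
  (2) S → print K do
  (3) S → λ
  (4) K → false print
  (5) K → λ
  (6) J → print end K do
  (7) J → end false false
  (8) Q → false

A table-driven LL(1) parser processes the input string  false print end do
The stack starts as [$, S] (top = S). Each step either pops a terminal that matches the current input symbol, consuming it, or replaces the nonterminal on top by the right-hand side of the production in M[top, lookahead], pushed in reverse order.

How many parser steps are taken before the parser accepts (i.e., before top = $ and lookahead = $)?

8

step 1: stack=$ S  input=false print end do $  — expand S → Q J
step 2: stack=$ J Q  input=false print end do $  — expand Q → false
step 3: stack=$ J false  input=false print end do $  — match false
step 4: stack=$ J  input=print end do $  — expand J → print end K do
step 5: stack=$ do K end print  input=print end do $  — match print
step 6: stack=$ do K end  input=end do $  — match end
step 7: stack=$ do K  input=do $  — expand K → λ
step 8: stack=$ do  input=do $  — match do
Accept reached after 8 steps.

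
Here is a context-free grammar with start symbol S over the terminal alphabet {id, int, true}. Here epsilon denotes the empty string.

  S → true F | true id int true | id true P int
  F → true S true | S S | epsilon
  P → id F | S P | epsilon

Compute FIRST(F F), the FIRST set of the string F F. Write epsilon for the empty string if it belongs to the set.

FIRST(S) = {id, true}
FIRST(F) = {epsilon, id, true}  (via S S)
FIRST(P) = {epsilon, id, true}  (via S P)
FIRST(F F): take FIRST of each symbol in turn, carrying on past any symbol whose FIRST contains epsilon; result {epsilon, id, true}.

{epsilon, id, true}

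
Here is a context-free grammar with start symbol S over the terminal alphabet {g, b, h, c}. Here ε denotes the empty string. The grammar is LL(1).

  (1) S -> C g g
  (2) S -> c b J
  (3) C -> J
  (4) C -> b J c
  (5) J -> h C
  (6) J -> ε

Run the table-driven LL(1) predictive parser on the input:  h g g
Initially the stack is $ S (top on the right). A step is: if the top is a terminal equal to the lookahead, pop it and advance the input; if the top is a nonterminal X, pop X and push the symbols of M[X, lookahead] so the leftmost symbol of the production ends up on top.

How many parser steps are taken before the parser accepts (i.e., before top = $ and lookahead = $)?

8

step 1: stack=$ S  input=h g g $  — expand S -> C g g
step 2: stack=$ g g C  input=h g g $  — expand C -> J
step 3: stack=$ g g J  input=h g g $  — expand J -> h C
step 4: stack=$ g g C h  input=h g g $  — match h
step 5: stack=$ g g C  input=g g $  — expand C -> J
step 6: stack=$ g g J  input=g g $  — expand J -> ε
step 7: stack=$ g g  input=g g $  — match g
step 8: stack=$ g  input=g $  — match g
Accept reached after 8 steps.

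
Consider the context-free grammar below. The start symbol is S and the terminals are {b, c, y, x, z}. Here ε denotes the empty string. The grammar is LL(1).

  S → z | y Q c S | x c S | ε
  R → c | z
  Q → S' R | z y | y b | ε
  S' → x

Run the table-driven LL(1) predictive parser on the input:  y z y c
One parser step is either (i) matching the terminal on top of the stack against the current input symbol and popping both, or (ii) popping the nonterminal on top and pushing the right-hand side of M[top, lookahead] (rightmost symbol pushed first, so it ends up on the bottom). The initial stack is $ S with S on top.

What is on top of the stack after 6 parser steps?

S

     Stack      Input      Action
  1  $ S        y z y c $  expand S → y Q c S
  2  $ S c Q y  y z y c $  match y
  3  $ S c Q    z y c $    expand Q → z y
  4  $ S c y z  z y c $    match z
  5  $ S c y    y c $      match y
  6  $ S c      c $        match c
Stack after step 6: $ S (top = S).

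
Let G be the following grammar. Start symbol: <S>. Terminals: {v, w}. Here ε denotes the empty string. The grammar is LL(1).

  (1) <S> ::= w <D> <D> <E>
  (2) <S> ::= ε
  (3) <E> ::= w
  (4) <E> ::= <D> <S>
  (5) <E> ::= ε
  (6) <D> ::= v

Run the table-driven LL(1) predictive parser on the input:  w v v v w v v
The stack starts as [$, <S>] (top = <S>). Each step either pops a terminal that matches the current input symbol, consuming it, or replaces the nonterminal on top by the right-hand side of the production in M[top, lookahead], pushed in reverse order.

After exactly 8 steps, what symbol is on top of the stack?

step 1: stack=$ <S>  input=w v v v w v v $  — expand <S> ::= w <D> <D> <E>
step 2: stack=$ <E> <D> <D> w  input=w v v v w v v $  — match w
step 3: stack=$ <E> <D> <D>  input=v v v w v v $  — expand <D> ::= v
step 4: stack=$ <E> <D> v  input=v v v w v v $  — match v
step 5: stack=$ <E> <D>  input=v v w v v $  — expand <D> ::= v
step 6: stack=$ <E> v  input=v v w v v $  — match v
step 7: stack=$ <E>  input=v w v v $  — expand <E> ::= <D> <S>
step 8: stack=$ <S> <D>  input=v w v v $  — expand <D> ::= v
Stack after step 8: $ <S> v (top = v).

v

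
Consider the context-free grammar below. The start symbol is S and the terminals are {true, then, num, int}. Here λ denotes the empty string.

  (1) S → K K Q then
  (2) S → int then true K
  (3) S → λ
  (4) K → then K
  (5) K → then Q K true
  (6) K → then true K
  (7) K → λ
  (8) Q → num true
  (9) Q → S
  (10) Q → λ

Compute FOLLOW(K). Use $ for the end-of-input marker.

{$, int, num, then, true}

FIRST(K): from K→then K we get {then}; from K→then Q K true we get {then}; from K→then true K we get {then}; from K→λ we get {λ}. So FIRST(K) = {λ, then}.
FIRST(S): from S→K K Q then we get {int, num, then}; from S→int then true K we get {int}; from S→λ we get {λ}. So FIRST(S) = {λ, int, num, then}.
FIRST(Q): from Q→num true we get {num}; from Q→S we get {λ, int, num, then}; from Q→λ we get {λ}. So FIRST(Q) = {λ, int, num, then}.
FOLLOW(S) includes $ since S is the start symbol.
FOLLOW(Q): in S→K K Q then, Q is followed by then with FIRST {then}; in K→then Q K true, Q is followed by K true with FIRST {then, true}. Thus FOLLOW(Q) = {then, true}.
FOLLOW(S): in Q→S, the suffix after S is empty, so FOLLOW(S) ⊇ FOLLOW(Q) = {then, true}. Thus FOLLOW(S) = {$, then, true}.
FOLLOW(K): in S→K K Q then (occurrence 1), K is followed by K Q then with FIRST {int, num, then}; in S→K K Q then (occurrence 2), K is followed by Q then with FIRST {int, num, then}; in S→int then true K, the suffix after K is empty, so FOLLOW(K) ⊇ FOLLOW(S) = {$, then, true}; in K→then K, the suffix after K is empty (adds nothing new); in K→then Q K true, K is followed by true with FIRST {true}; in K→then true K, the suffix after K is empty (adds nothing new). Thus FOLLOW(K) = {$, int, num, then, true}.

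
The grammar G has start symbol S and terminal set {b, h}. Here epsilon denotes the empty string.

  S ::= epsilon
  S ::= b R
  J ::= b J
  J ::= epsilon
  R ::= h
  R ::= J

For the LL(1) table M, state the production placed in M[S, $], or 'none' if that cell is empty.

FIRST(S) = {epsilon, b}
FIRST(J) = {epsilon, b}
FIRST(R) = {epsilon, b, h}  (via J)
FOLLOW(S) includes $ since S is the start symbol.
FOLLOW(S): S appears on no right-hand side. Thus FOLLOW(S) = {$}.
For S ::= epsilon: FIRST(epsilon) = {epsilon}, so it goes in M[S, t] for t ∈ {}; since epsilon ∈ FIRST, also for every t ∈ FOLLOW(S) = {$}.
For S ::= b R: FIRST(b R) = {b}, so it goes in M[S, t] for t ∈ {b}.

S ::= epsilon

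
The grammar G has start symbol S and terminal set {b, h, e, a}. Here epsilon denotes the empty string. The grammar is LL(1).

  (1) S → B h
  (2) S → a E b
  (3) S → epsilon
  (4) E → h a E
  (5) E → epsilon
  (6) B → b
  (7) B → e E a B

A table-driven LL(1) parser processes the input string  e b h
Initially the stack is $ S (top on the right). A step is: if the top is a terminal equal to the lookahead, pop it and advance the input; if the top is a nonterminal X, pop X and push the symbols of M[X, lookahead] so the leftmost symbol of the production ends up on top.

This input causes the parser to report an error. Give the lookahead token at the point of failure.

     Stack        Input    Action
  1  $ S          e b h $  expand S → B h
  2  $ h B        e b h $  expand B → e E a B
  3  $ h B a E e  e b h $  match e
  4  $ h B a E    b h $    expand E → epsilon
  5  $ h B a      b h $    error: top is terminal a but lookahead is b

b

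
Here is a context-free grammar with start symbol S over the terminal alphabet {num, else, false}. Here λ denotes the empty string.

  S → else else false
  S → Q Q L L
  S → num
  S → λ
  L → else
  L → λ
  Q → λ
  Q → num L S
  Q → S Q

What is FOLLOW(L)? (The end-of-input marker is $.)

FIRST(L) = {λ, else}
FIRST(S) = {λ, else, num}  (via Q Q L L)
FIRST(Q) = {λ, else, num}  (via S Q)
FOLLOW(S) includes $ since S is the start symbol.
FOLLOW(S): in Q→num L S, the suffix after S is empty, so FOLLOW(S) ⊇ FOLLOW(Q) = {$, else, num}; in Q→S Q, S is followed by Q with FIRST {λ, else, num}; in Q→S Q, the suffix after S is nullable, so FOLLOW(S) ⊇ FOLLOW(Q) = {$, else, num}. Thus FOLLOW(S) = {$, else, num}.
FOLLOW(Q): in S→Q Q L L (occurrence 1), Q is followed by Q L L with FIRST {λ, else, num}; in S→Q Q L L (occurrence 1), the suffix after Q is nullable, so FOLLOW(Q) ⊇ FOLLOW(S) = {$, else, num}; in S→Q Q L L (occurrence 2), Q is followed by L L with FIRST {λ, else}; in S→Q Q L L (occurrence 2), the suffix after Q is nullable, so FOLLOW(Q) ⊇ FOLLOW(S) = {$, else, num}; in Q→S Q, the suffix after Q is empty (adds nothing new). Thus FOLLOW(Q) = {$, else, num}.
FOLLOW(L): in S→Q Q L L (occurrence 1), L is followed by L with FIRST {λ, else}; in S→Q Q L L (occurrence 1), the suffix after L is nullable, so FOLLOW(L) ⊇ FOLLOW(S) = {$, else, num}; in S→Q Q L L (occurrence 2), the suffix after L is empty, so FOLLOW(L) ⊇ FOLLOW(S) = {$, else, num}; in Q→num L S, L is followed by S with FIRST {λ, else, num}; in Q→num L S, the suffix after L is nullable, so FOLLOW(L) ⊇ FOLLOW(Q) = {$, else, num}. Thus FOLLOW(L) = {$, else, num}.

{$, else, num}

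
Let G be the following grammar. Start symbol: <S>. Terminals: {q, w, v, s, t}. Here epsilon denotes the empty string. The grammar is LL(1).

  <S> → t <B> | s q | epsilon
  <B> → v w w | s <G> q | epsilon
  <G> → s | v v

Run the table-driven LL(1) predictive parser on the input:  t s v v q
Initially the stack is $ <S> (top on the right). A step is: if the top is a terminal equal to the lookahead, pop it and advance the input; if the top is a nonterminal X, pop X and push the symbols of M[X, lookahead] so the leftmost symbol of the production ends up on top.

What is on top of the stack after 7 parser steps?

step 1: stack=$ <S>  input=t s v v q $  — expand <S> → t <B>
step 2: stack=$ <B> t  input=t s v v q $  — match t
step 3: stack=$ <B>  input=s v v q $  — expand <B> → s <G> q
step 4: stack=$ q <G> s  input=s v v q $  — match s
step 5: stack=$ q <G>  input=v v q $  — expand <G> → v v
step 6: stack=$ q v v  input=v v q $  — match v
step 7: stack=$ q v  input=v q $  — match v
Stack after step 7: $ q (top = q).

q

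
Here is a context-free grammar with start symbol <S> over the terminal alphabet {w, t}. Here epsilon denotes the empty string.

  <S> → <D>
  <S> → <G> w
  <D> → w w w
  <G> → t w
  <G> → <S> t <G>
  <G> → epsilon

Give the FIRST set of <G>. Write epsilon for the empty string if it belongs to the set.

FIRST(<D>): from <D>→w w w we get {w}. So FIRST(<D>) = {w}.
FIRST(<S>): from <S>→<D> we get {w}; from <S>→<G> w we get {t, w}. So FIRST(<S>) = {t, w}.
FIRST(<G>): from <G>→t w we get {t}; from <G>→<S> t <G> we get {t, w}; from <G>→epsilon we get {epsilon}. So FIRST(<G>) = {epsilon, t, w}.

{epsilon, t, w}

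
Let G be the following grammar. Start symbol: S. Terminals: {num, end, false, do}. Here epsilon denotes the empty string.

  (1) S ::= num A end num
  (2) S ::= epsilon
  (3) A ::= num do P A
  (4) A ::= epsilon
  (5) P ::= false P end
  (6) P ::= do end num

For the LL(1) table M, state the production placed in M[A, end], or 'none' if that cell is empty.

A ::= epsilon

FIRST(S): from S::=num A end num we get {num}; from S::=epsilon we get {epsilon}. So FIRST(S) = {epsilon, num}.
FIRST(A): from A::=num do P A we get {num}; from A::=epsilon we get {epsilon}. So FIRST(A) = {epsilon, num}.
FIRST(P): from P::=false P end we get {false}; from P::=do end num we get {do}. So FIRST(P) = {do, false}.
FOLLOW(S) includes $ since S is the start symbol.
FOLLOW(A): in S::=num A end num, A is followed by end num with FIRST {end}; in A::=num do P A, the suffix after A is empty (adds nothing new). Thus FOLLOW(A) = {end}.
For A ::= num do P A: FIRST(num do P A) = {num}, so it goes in M[A, t] for t ∈ {num}.
For A ::= epsilon: FIRST(epsilon) = {epsilon}, so it goes in M[A, t] for t ∈ {}; since epsilon ∈ FIRST, also for every t ∈ FOLLOW(A) = {end}.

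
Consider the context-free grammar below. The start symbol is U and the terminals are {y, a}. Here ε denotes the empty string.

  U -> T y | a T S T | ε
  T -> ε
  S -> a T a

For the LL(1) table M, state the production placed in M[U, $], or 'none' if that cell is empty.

FIRST(T): from T->ε we get {ε}. So FIRST(T) = {ε}.
FIRST(S): from S->a T a we get {a}. So FIRST(S) = {a}.
FIRST(U): from U->T y we get {y}; from U->a T S T we get {a}; from U->ε we get {ε}. So FIRST(U) = {ε, a, y}.
FOLLOW(U) includes $ since U is the start symbol.
FOLLOW(U): U appears on no right-hand side. Thus FOLLOW(U) = {$}.
For U -> T y: FIRST(T y) = {y}, so it goes in M[U, t] for t ∈ {y}.
For U -> a T S T: FIRST(a T S T) = {a}, so it goes in M[U, t] for t ∈ {a}.
For U -> ε: FIRST(ε) = {ε}, so it goes in M[U, t] for t ∈ {}; since ε ∈ FIRST, also for every t ∈ FOLLOW(U) = {$}.

U -> ε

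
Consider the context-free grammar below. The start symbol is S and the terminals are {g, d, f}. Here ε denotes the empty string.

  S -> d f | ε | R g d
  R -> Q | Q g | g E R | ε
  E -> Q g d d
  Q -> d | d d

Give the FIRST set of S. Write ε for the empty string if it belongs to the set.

{ε, d, g}

FIRST(Q) = {d}
FIRST(R) = {ε, d, g}  (via Q, Q g)
FIRST(E) = {d}  (via Q g d d)
FIRST(S) = {ε, d, g}  (via R g d)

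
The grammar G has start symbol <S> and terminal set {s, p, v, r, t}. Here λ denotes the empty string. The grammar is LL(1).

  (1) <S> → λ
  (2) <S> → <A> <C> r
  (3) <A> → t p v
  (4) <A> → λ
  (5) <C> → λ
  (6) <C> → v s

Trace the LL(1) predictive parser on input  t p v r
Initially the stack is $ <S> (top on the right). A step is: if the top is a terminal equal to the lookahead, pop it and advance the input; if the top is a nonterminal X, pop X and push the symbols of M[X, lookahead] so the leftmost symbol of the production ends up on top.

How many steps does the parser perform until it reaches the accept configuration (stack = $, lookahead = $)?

7

     Stack          Input      Action
  1  $ <S>          t p v r $  expand <S> → <A> <C> r
  2  $ r <C> <A>    t p v r $  expand <A> → t p v
  3  $ r <C> v p t  t p v r $  match t
  4  $ r <C> v p    p v r $    match p
  5  $ r <C> v      v r $      match v
  6  $ r <C>        r $        expand <C> → λ
  7  $ r            r $        match r
Accept reached after 7 steps.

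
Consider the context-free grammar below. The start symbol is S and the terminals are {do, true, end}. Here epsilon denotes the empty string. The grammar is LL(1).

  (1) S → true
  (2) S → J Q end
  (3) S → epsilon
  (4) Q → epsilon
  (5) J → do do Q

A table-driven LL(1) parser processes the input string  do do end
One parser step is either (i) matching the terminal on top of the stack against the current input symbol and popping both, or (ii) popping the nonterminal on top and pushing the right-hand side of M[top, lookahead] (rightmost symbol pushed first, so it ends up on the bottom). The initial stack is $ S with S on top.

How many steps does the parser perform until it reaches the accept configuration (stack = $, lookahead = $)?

7

     Stack            Input        Action
  1  $ S              do do end $  expand S → J Q end
  2  $ end Q J        do do end $  expand J → do do Q
  3  $ end Q Q do do  do do end $  match do
  4  $ end Q Q do     do end $     match do
  5  $ end Q Q        end $        expand Q → epsilon
  6  $ end Q          end $        expand Q → epsilon
  7  $ end            end $        match end
Accept reached after 7 steps.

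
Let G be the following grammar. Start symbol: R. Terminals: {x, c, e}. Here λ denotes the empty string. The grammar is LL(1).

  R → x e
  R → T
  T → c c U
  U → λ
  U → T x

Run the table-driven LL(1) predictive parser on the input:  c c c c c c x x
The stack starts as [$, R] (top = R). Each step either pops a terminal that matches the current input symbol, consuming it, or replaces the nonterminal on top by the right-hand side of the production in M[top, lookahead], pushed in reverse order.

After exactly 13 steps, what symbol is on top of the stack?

step 1: stack=$ R  input=c c c c c c x x $  — expand R → T
step 2: stack=$ T  input=c c c c c c x x $  — expand T → c c U
step 3: stack=$ U c c  input=c c c c c c x x $  — match c
step 4: stack=$ U c  input=c c c c c x x $  — match c
step 5: stack=$ U  input=c c c c x x $  — expand U → T x
step 6: stack=$ x T  input=c c c c x x $  — expand T → c c U
step 7: stack=$ x U c c  input=c c c c x x $  — match c
step 8: stack=$ x U c  input=c c c x x $  — match c
step 9: stack=$ x U  input=c c x x $  — expand U → T x
step 10: stack=$ x x T  input=c c x x $  — expand T → c c U
step 11: stack=$ x x U c c  input=c c x x $  — match c
step 12: stack=$ x x U c  input=c x x $  — match c
step 13: stack=$ x x U  input=x x $  — expand U → λ
Stack after step 13: $ x x (top = x).

x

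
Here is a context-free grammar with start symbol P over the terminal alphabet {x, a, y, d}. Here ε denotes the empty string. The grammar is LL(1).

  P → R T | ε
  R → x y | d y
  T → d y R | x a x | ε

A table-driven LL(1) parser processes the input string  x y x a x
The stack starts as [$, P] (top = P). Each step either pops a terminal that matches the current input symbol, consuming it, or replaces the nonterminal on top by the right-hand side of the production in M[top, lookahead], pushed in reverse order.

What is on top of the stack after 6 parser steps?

     Stack    Input        Action
  1  $ P      x y x a x $  expand P → R T
  2  $ T R    x y x a x $  expand R → x y
  3  $ T y x  x y x a x $  match x
  4  $ T y    y x a x $    match y
  5  $ T      x a x $      expand T → x a x
  6  $ x a x  x a x $      match x
Stack after step 6: $ x a (top = a).

a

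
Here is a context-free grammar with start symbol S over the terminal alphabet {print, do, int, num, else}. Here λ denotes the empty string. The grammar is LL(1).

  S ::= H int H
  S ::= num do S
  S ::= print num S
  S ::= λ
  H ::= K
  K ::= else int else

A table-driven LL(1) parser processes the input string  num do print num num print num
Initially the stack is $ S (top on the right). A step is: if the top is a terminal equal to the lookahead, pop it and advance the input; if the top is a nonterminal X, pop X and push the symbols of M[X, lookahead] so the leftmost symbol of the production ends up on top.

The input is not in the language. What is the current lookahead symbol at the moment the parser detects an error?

print

step 1: stack=$ S  input=num do print num num print num $  — expand S ::= num do S
step 2: stack=$ S do num  input=num do print num num print num $  — match num
step 3: stack=$ S do  input=do print num num print num $  — match do
step 4: stack=$ S  input=print num num print num $  — expand S ::= print num S
step 5: stack=$ S num print  input=print num num print num $  — match print
step 6: stack=$ S num  input=num num print num $  — match num
step 7: stack=$ S  input=num print num $  — expand S ::= num do S
step 8: stack=$ S do num  input=num print num $  — match num
step 9: stack=$ S do  input=print num $  — error: top is terminal do but lookahead is print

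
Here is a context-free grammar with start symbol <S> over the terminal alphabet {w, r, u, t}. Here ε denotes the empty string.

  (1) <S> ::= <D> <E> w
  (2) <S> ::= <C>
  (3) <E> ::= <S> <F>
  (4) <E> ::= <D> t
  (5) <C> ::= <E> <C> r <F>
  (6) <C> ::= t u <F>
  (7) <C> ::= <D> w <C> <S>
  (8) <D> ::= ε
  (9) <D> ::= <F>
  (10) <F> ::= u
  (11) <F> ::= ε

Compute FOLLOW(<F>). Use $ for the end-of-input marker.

FIRST(<F>) = {ε, u}
FIRST(<D>) = {ε, u}  (via <F>)
FIRST(<S>) = {t, u, w}  (via <D> <E> w, <C>)
FIRST(<E>) = {t, u, w}  (via <S> <F>, <D> t)
FIRST(<C>) = {t, u, w}  (via <E> <C> r <F>, <D> w <C> <S>)
FOLLOW(<S>) includes $ since <S> is the start symbol.
FOLLOW(<E>): in <S>::=<D> <E> w, <E> is followed by w with FIRST {w}; in <C>::=<E> <C> r <F>, <E> is followed by <C> r <F> with FIRST {t, u, w}. Thus FOLLOW(<E>) = {t, u, w}.
FOLLOW(<D>): in <S>::=<D> <E> w, <D> is followed by <E> w with FIRST {t, u, w}; in <E>::=<D> t, <D> is followed by t with FIRST {t}; in <C>::=<D> w <C> <S>, <D> is followed by w <C> <S> with FIRST {w}. Thus FOLLOW(<D>) = {t, u, w}.
FOLLOW(<S>): in <E>::=<S> <F>, <S> is followed by <F> with FIRST {ε, u}; in <E>::=<S> <F>, the suffix after <S> is nullable, so FOLLOW(<S>) ⊇ FOLLOW(<E>) = {t, u, w}; in <C>::=<D> w <C> <S>, the suffix after <S> is empty, so FOLLOW(<S>) ⊇ FOLLOW(<C>) = {$, r, t, u, w}. Thus FOLLOW(<S>) = {$, r, t, u, w}.
FOLLOW(<C>): in <S>::=<C>, the suffix after <C> is empty, so FOLLOW(<C>) ⊇ FOLLOW(<S>) = {$, r, t, u, w}; in <C>::=<E> <C> r <F>, <C> is followed by r <F> with FIRST {r}; in <C>::=<D> w <C> <S>, <C> is followed by <S> with FIRST {t, u, w}. Thus FOLLOW(<C>) = {$, r, t, u, w}.
FOLLOW(<F>): in <E>::=<S> <F>, the suffix after <F> is empty, so FOLLOW(<F>) ⊇ FOLLOW(<E>) = {t, u, w}; in <C>::=<E> <C> r <F>, the suffix after <F> is empty, so FOLLOW(<F>) ⊇ FOLLOW(<C>) = {$, r, t, u, w}; in <C>::=t u <F>, the suffix after <F> is empty, so FOLLOW(<F>) ⊇ FOLLOW(<C>) = {$, r, t, u, w}; in <D>::=<F>, the suffix after <F> is empty, so FOLLOW(<F>) ⊇ FOLLOW(<D>) = {t, u, w}. Thus FOLLOW(<F>) = {$, r, t, u, w}.

{$, r, t, u, w}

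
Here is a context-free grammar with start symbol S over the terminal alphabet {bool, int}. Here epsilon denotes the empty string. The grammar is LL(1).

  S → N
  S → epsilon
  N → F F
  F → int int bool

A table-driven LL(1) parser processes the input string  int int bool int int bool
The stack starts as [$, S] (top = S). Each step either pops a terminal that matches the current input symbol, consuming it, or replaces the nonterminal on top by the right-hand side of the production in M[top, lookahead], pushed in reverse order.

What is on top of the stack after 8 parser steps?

     Stack             Input                        Action
  1  $ S               int int bool int int bool $  expand S → N
  2  $ N               int int bool int int bool $  expand N → F F
  3  $ F F             int int bool int int bool $  expand F → int int bool
  4  $ F bool int int  int int bool int int bool $  match int
  5  $ F bool int      int bool int int bool $      match int
  6  $ F bool          bool int int bool $          match bool
  7  $ F               int int bool $               expand F → int int bool
  8  $ bool int int    int int bool $               match int
Stack after step 8: $ bool int (top = int).

int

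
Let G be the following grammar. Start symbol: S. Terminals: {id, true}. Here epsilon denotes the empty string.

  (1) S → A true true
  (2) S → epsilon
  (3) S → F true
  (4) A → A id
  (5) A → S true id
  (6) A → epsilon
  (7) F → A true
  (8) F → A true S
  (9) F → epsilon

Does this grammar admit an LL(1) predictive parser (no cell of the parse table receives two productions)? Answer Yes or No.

FIRST(S) = {epsilon, id, true}
FIRST(A) = {epsilon, id, true}
FIRST(F) = {epsilon, id, true}
FOLLOW(S) = {$, true}
FOLLOW(A) = {id, true}
FOLLOW(F) = {true}
Cell M[A, id] receives both A → A id and A → S true id and A → epsilon — the grammar is not LL(1).

No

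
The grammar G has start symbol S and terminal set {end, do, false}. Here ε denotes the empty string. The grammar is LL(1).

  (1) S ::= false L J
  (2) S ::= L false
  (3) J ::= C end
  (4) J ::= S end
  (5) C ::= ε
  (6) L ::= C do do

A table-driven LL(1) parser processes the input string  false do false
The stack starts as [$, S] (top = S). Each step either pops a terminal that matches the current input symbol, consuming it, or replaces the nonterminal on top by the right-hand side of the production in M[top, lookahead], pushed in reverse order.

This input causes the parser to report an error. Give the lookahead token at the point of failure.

step 1: stack=$ S  input=false do false $  — expand S ::= false L J
step 2: stack=$ J L false  input=false do false $  — match false
step 3: stack=$ J L  input=do false $  — expand L ::= C do do
step 4: stack=$ J do do C  input=do false $  — expand C ::= ε
step 5: stack=$ J do do  input=do false $  — match do
step 6: stack=$ J do  input=false $  — error: top is terminal do but lookahead is false

false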